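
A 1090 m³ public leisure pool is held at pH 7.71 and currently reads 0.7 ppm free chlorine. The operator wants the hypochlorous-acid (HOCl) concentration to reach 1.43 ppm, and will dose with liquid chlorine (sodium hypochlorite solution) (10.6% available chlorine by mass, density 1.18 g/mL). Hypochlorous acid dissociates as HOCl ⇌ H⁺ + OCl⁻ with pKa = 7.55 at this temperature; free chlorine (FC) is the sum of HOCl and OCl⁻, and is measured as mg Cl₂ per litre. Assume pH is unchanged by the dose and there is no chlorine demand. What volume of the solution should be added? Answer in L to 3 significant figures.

Volume: 1090 m³ = 1,090,000 L.
[OCl⁻]/[HOCl] = 10^(pH − pKa) = 10^(7.71 − 7.55) = 1.445; fraction as HOCl = 1/(1 + 1.445) = 0.4089.
Free chlorine required for 1.43 ppm HOCl: 1.43 / 0.4089 = 3.497 ppm.
FC to add: 3.497 − 0.7 = 2.797 mg/L as Cl₂.
Cl₂ equivalent: 2.797 mg/L × 1,090,000 L = 3049 g.
Product at 10.6% available Cl: 3049 / 0.106 = 28,760 g.
Volume: 28,760 g ÷ 1.18 g/mL = 24,370 mL.

24.4 L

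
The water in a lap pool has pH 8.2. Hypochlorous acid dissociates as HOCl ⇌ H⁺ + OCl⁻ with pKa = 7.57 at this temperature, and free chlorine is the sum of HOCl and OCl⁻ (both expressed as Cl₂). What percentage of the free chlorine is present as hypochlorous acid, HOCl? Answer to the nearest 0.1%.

19.0%

[OCl⁻]/[HOCl] = 10^(pH − pKa) = 10^(8.2 − 7.57) = 10^0.63 = 4.266.
Fraction as HOCl = 1 / (1 + 4.266) = 0.1899.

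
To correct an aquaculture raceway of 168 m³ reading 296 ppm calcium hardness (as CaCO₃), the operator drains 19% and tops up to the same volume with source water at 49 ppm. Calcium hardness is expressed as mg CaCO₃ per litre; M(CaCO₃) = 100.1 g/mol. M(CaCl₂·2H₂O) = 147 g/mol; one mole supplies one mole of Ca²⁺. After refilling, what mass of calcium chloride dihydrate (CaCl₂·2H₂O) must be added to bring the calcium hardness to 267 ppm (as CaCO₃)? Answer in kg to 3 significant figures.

4.42 kg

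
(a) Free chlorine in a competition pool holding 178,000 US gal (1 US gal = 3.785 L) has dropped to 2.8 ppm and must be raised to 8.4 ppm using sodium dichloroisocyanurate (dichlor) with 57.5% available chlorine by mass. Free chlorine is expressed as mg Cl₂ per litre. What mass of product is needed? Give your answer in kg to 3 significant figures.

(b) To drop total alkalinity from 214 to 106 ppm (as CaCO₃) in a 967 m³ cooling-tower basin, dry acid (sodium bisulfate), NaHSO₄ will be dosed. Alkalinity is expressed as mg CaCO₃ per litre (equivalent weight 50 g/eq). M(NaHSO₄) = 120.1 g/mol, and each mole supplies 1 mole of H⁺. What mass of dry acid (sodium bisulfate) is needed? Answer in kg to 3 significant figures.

(a) Volume: 178,000 US gal × 3.785 L/gal = 673,730 L.
(a) Chlorine deficit: 8.4 − 2.8 = 5.6 ppm = 5.6 mg/L as Cl₂.
(a) Cl₂ equivalent needed: 5.6 mg/L × 673,730 L = 3,773,000 mg = 3773 g.
(a) Product at 57.5% available chlorine: 3773 / 0.575 = 6562 g.

(b) Volume: 967 m³ = 967,000 L.
(b) Alkalinity to neutralize: (214 − 106) = 108 mg/L as CaCO₃ × 967,000 L = 104,400 g as CaCO₃.
(b) Equivalents of H⁺ required: 104,400 ÷ 50 g/eq = 2089 eq = 2089 mol NaHSO₄.
(b) Mass of NaHSO₄: 2089 × 120.1 = 250,900 g.

(a) 6.56 kg; (b) 251 kg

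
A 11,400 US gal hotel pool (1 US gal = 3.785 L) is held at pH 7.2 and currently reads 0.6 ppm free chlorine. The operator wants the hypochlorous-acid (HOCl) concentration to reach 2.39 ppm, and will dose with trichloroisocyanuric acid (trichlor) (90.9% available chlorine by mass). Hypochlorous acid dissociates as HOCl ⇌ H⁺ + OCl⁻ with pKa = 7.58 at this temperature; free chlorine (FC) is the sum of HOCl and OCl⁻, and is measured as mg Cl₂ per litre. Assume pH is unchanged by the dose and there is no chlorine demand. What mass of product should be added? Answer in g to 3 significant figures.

Volume: 11,400 US gal × 3.785 L/gal = 43,149 L.
[OCl⁻]/[HOCl] = 10^(pH − pKa) = 10^(7.2 − 7.58) = 0.4169; fraction as HOCl = 1/(1 + 0.4169) = 0.7058.
Free chlorine required for 2.39 ppm HOCl: 2.39 / 0.7058 = 3.386 ppm.
FC to add: 3.386 − 0.6 = 2.786 mg/L as Cl₂.
Cl₂ equivalent: 2.786 mg/L × 43,149 L = 120.2 g.
Product at 90.9% available Cl: 120.2 / 0.909 = 132.3 g.

132 g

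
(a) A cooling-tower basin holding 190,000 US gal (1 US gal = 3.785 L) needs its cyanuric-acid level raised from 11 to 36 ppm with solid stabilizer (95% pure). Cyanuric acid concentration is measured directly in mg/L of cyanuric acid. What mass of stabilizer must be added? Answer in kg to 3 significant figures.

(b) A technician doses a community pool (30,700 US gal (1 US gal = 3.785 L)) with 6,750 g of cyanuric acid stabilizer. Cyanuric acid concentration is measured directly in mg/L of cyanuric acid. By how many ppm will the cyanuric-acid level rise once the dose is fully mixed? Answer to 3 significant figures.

(a) 18.9 kg; (b) 58.1 ppm

(a) Volume: 190,000 US gal × 3.785 L/gal = 719,150 L.
(a) CYA to add: (36 − 11) = 25 mg/L × 719,150 L = 17,980 g cyanuric acid.
(a) At 95% purity: 17,980 / 0.95 = 18,920 g product.

(b) Volume: 30,700 US gal × 3.785 L/gal = 116,200 L.
(b) Rise: 6,750 g / 116,200 L × 1000 = 58.09 mg/L.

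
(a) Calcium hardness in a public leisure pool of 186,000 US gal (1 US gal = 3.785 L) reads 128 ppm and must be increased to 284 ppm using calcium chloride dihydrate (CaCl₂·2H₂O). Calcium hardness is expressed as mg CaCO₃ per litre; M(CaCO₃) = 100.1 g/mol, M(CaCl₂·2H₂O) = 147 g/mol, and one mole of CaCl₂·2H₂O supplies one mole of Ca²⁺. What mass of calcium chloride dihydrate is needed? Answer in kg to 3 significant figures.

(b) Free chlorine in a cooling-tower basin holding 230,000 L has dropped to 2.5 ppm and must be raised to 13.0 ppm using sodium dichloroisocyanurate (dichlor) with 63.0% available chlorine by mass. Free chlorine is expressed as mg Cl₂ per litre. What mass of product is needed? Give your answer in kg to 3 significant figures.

(a) 161 kg; (b) 3.83 kg

(a) Volume: 186,000 US gal × 3.785 L/gal = 704,010 L.
(a) Hardness to add: (284 − 128) = 156 mg/L as CaCO₃ × 704,010 L = 109,800 g as CaCO₃.
(a) Moles of Ca²⁺ (1 mol Ca²⁺ ≡ 1 mol CaCO₃): 109,800 / 100.1 g/mol = 1097 mol.
(a) Mass of CaCl₂·2H₂O: 1097 × 147 = 161,300 g.

(b) Chlorine deficit: 13.0 − 2.5 = 10.5 ppm = 10.5 mg/L as Cl₂.
(b) Cl₂ equivalent needed: 10.5 mg/L × 230,000 L = 2,415,000 mg = 2415 g.
(b) Product at 63.0% available chlorine: 2415 / 0.63 = 3833 g.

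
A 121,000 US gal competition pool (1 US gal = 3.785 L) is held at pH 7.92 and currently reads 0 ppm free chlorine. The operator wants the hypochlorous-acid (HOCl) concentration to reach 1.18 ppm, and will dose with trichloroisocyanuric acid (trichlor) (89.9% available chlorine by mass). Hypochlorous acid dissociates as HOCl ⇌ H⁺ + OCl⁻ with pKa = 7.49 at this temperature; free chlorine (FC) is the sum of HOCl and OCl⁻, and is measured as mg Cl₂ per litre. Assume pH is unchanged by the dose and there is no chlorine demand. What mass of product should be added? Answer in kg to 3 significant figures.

2.22 kg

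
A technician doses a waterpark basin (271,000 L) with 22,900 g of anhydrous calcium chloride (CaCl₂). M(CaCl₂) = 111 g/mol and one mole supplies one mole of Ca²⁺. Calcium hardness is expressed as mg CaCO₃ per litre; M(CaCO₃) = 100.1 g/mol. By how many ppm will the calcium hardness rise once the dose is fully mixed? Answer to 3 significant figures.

Moles of Ca²⁺: 22,900 g ÷ 111 g/mol = 206.3 mol.
As CaCO₃: 206.3 mol × 100.1 g/mol = 20,650 g.
Rise: 20,650 g / 271,000 L × 1000 = 76.2 mg/L.

76.2 ppm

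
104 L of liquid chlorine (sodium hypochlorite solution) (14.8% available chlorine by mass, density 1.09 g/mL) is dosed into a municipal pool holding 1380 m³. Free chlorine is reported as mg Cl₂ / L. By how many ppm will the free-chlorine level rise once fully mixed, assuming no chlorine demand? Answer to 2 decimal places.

12.16 ppm

Volume: 1380 m³ = 1,380,000 L.
Mass of solution: 104 L × 1000 mL/L × 1.09 g/mL = 113,400 g.
Available chlorine delivered: 113,400 g × 0.148 = 16,780 g as Cl₂.
Concentration rise: 16,780 g / 1,380,000 L = 12.16 mg/L = 12.16 ppm.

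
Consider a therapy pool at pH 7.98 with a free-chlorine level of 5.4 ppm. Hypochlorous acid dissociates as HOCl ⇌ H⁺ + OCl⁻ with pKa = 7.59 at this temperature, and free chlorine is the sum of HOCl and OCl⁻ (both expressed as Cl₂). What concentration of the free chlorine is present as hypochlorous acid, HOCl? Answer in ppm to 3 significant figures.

[OCl⁻]/[HOCl] = 10^(pH − pKa) = 10^(7.98 − 7.59) = 10^0.39 = 2.455.
Fraction as HOCl = 1 / (1 + 2.455) = 0.2895.
HOCl = 0.2895 × 5.4 ppm = 1.563 ppm.

1.56 ppm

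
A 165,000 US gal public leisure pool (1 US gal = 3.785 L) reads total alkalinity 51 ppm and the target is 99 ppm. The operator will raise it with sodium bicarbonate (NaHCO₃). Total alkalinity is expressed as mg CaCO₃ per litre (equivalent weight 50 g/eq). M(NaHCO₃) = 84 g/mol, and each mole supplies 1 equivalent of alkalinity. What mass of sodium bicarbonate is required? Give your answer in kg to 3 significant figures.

Volume: 165,000 US gal × 3.785 L/gal = 624,525 L.
Alkalinity to add: (99 − 51) = 48 mg/L as CaCO₃ × 624,525 L = 29,980 g as CaCO₃.
Equivalents: 29,980 g ÷ 50 g/eq = 599.5 eq.
NaHCO₃ supplies 1 eq per mole → 599.5 mol.
Mass: 599.5 mol × 84 g/mol = 50,360 g.

50.4 kg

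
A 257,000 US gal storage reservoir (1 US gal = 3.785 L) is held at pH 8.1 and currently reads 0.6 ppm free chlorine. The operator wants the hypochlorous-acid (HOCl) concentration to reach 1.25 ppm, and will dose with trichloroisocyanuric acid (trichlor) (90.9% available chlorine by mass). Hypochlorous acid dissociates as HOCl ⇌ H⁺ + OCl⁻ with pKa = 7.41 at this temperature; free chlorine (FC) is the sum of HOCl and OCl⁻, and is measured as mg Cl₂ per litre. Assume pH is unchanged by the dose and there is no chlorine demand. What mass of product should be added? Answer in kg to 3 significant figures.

7.25 kg

Volume: 257,000 US gal × 3.785 L/gal = 972,745 L.
[OCl⁻]/[HOCl] = 10^(pH − pKa) = 10^(8.1 − 7.41) = 4.898; fraction as HOCl = 1/(1 + 4.898) = 0.1696.
Free chlorine required for 1.25 ppm HOCl: 1.25 / 0.1696 = 7.372 ppm.
FC to add: 7.372 − 0.6 = 6.772 mg/L as Cl₂.
Cl₂ equivalent: 6.772 mg/L × 972,745 L = 6588 g.
Product at 90.9% available Cl: 6588 / 0.909 = 7247 g.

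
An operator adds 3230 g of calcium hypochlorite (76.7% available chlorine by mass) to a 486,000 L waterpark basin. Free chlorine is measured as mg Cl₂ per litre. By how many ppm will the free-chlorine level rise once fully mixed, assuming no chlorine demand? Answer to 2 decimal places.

5.10 ppm

Available chlorine delivered: 3230 g × 0.767 = 2477 g as Cl₂.
Concentration rise: 2477 g / 486,000 L = 5.098 mg/L = 5.10 ppm.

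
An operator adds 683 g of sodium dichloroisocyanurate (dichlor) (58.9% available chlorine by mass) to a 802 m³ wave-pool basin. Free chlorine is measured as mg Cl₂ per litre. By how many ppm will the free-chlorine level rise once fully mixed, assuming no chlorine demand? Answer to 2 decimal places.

0.50 ppm

Volume: 802 m³ = 802,000 L.
Available chlorine delivered: 683 g × 0.589 = 402.3 g as Cl₂.
Concentration rise: 402.3 g / 802,000 L = 0.5016 mg/L = 0.50 ppm.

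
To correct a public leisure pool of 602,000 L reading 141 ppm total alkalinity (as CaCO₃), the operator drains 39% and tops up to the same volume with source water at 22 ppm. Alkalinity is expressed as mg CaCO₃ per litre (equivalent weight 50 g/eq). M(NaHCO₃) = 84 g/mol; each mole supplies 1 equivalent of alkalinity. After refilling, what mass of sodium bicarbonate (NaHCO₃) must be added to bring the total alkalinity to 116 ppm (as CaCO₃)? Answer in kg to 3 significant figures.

21.7 kg

After draining 39% and refilling: 141 × 0.61 + 22 × 0.39 = 94.59 ppm.
Deficit to target: 116 − 94.59 = 21.41 mg/L.
As CaCO₃: 21.41 mg/L × 602,000 L = 12,890 g; ÷ 50 g/eq ÷ 1 = 257.8 mol NaHCO₃.
Mass: 257.8 × 84 = 21,650 g.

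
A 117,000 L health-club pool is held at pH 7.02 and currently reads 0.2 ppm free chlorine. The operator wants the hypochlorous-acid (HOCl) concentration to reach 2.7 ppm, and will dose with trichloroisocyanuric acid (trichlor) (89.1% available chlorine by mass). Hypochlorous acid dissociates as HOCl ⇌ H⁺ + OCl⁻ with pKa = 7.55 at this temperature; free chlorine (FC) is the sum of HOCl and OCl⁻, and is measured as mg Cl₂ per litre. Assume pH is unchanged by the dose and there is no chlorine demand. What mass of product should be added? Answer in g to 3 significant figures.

[OCl⁻]/[HOCl] = 10^(pH − pKa) = 10^(7.02 − 7.55) = 0.2951; fraction as HOCl = 1/(1 + 0.2951) = 0.7721.
Free chlorine required for 2.7 ppm HOCl: 2.7 / 0.7721 = 3.497 ppm.
FC to add: 3.497 − 0.2 = 3.297 mg/L as Cl₂.
Cl₂ equivalent: 3.297 mg/L × 117,000 L = 385.7 g.
Product at 89.1% available Cl: 385.7 / 0.891 = 432.9 g.

433 g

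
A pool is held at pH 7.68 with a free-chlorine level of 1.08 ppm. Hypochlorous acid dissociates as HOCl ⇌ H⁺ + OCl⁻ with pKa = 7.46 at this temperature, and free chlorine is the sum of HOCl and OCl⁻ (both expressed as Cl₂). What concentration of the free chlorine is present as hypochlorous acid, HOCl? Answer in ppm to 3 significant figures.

0.406 ppm

[OCl⁻]/[HOCl] = 10^(pH − pKa) = 10^(7.68 − 7.46) = 10^0.22 = 1.66.
Fraction as HOCl = 1 / (1 + 1.66) = 0.376.
HOCl = 0.376 × 1.08 ppm = 0.4061 ppm.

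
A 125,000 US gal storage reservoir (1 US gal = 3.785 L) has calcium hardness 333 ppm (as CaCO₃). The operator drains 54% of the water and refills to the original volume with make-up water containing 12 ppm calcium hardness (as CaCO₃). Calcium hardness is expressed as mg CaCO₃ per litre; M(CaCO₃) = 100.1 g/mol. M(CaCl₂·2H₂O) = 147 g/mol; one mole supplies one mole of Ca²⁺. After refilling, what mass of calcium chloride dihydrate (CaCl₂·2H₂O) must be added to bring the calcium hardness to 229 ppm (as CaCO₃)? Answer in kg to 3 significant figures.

Volume: 125,000 US gal × 3.785 L/gal = 473,125 L.
After draining 54% and refilling: 333 × 0.46 + 12 × 0.54 = 159.66 ppm.
Deficit to target: 229 − 159.66 = 69.34 mg/L.
As CaCO₃: 69.34 mg/L × 473,125 L = 32,810 g; ÷ 100.1 = 327.7 mol Ca²⁺.
Mass: 327.7 × 147 = 48,180 g.

48.2 kg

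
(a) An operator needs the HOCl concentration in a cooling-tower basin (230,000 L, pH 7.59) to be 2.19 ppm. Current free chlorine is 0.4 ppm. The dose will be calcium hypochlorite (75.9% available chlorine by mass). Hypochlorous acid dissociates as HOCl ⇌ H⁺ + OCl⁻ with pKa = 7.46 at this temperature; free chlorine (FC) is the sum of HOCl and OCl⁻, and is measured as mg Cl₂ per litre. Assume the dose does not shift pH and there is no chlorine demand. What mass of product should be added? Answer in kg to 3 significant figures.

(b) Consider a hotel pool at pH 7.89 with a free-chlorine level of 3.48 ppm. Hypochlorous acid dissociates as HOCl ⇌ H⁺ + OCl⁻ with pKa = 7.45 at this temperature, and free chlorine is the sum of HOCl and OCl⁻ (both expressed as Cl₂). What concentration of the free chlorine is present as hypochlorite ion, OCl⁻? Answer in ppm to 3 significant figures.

(a) [OCl⁻]/[HOCl] = 10^(pH − pKa) = 10^(7.59 − 7.46) = 1.349; fraction as HOCl = 1/(1 + 1.349) = 0.4257.
(a) Free chlorine required for 2.19 ppm HOCl: 2.19 / 0.4257 = 5.144 ppm.
(a) FC to add: 5.144 − 0.4 = 4.744 mg/L as Cl₂.
(a) Cl₂ equivalent: 4.744 mg/L × 230,000 L = 1091 g.
(a) Product at 75.9% available Cl: 1091 / 0.759 = 1438 g.

(b) [OCl⁻]/[HOCl] = 10^(pH − pKa) = 10^(7.89 − 7.45) = 10^0.44 = 2.754.
(b) Fraction as HOCl = 1 / (1 + 2.754) = 0.2664.
(b) OCl⁻ = (1 − 0.2664) × 3.48 ppm = 2.553 ppm.

(a) 1.44 kg; (b) 2.55 ppm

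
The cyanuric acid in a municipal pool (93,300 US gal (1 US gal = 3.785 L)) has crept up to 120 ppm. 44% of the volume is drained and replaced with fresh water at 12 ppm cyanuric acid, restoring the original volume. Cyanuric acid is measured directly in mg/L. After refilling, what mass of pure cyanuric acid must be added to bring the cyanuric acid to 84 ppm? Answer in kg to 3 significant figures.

4.07 kg

Volume: 93,300 US gal × 3.785 L/gal = 353,140 L.
After draining 44% and refilling: 120 × 0.56 + 12 × 0.44 = 72.48 ppm.
Deficit to target: 84 − 72.48 = 11.52 mg/L.
Mass: 11.52 mg/L × 353,140 L = 4068 g cyanuric acid.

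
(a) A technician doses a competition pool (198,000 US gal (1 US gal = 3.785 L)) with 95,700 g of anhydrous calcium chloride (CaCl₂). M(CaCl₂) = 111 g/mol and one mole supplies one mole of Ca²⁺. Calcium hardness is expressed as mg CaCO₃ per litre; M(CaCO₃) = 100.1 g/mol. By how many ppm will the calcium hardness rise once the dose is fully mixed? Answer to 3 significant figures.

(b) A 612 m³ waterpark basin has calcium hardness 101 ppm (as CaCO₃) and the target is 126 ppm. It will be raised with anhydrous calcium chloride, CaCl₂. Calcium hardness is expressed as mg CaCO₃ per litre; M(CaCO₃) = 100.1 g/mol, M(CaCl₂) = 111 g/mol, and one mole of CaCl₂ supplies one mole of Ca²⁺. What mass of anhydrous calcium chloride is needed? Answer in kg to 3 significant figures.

(a) Volume: 198,000 US gal × 3.785 L/gal = 749,430 L.
(a) Moles of Ca²⁺: 95,700 g ÷ 111 g/mol = 862.2 mol.
(a) As CaCO₃: 862.2 mol × 100.1 g/mol = 86,300 g.
(a) Rise: 86,300 g / 749,430 L × 1000 = 115.2 mg/L.

(b) Volume: 612 m³ = 612,000 L.
(b) Hardness to add: (126 − 101) = 25 mg/L as CaCO₃ × 612,000 L = 15,300 g as CaCO₃.
(b) Moles of Ca²⁺ (1 mol Ca²⁺ ≡ 1 mol CaCO₃): 15,300 / 100.1 g/mol = 152.8 mol.
(b) Mass of CaCl₂: 152.8 × 111 = 16,970 g.

(a) 115 ppm; (b) 17.0 kg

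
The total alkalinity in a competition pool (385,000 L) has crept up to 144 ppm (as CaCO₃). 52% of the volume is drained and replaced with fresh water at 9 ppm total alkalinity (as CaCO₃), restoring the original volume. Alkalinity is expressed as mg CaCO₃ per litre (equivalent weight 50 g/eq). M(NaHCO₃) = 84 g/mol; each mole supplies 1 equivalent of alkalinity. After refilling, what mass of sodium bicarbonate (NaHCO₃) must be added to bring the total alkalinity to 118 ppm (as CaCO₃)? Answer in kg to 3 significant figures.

28.6 kg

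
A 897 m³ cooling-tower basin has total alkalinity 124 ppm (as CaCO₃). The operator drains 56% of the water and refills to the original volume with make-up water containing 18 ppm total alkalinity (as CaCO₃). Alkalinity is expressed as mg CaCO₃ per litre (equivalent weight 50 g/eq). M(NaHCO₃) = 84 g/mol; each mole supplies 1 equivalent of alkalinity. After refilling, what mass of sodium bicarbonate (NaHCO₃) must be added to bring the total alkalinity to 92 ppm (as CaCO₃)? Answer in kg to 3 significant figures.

Volume: 897 m³ = 897,000 L.
After draining 56% and refilling: 124 × 0.44 + 18 × 0.56 = 64.64 ppm.
Deficit to target: 92 − 64.64 = 27.36 mg/L.
As CaCO₃: 27.36 mg/L × 897,000 L = 24,540 g; ÷ 50 g/eq ÷ 1 = 490.8 mol NaHCO₃.
Mass: 490.8 × 84 = 41,230 g.

41.2 kg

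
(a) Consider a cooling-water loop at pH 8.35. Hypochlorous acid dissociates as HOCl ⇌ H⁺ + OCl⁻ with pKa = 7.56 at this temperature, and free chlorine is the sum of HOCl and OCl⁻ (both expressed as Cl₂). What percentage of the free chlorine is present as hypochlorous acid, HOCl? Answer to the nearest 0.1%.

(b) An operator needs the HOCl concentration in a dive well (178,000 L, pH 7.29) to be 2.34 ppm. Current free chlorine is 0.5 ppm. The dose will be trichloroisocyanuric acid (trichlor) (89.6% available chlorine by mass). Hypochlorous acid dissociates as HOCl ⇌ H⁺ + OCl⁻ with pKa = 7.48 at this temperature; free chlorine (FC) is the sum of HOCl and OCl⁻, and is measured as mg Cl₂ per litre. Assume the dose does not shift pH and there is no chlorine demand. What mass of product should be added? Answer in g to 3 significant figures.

(a) 14.0%; (b) 666 g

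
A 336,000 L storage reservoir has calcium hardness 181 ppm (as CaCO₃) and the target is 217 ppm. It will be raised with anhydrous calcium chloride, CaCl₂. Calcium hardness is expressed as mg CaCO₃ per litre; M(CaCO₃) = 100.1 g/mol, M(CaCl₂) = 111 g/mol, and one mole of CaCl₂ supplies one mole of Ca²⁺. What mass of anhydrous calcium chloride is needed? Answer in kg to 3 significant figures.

Hardness to add: (217 − 181) = 36 mg/L as CaCO₃ × 336,000 L = 12,100 g as CaCO₃.
Moles of Ca²⁺ (1 mol Ca²⁺ ≡ 1 mol CaCO₃): 12,100 / 100.1 g/mol = 120.8 mol.
Mass of CaCl₂: 120.8 × 111 = 13,410 g.

13.4 kg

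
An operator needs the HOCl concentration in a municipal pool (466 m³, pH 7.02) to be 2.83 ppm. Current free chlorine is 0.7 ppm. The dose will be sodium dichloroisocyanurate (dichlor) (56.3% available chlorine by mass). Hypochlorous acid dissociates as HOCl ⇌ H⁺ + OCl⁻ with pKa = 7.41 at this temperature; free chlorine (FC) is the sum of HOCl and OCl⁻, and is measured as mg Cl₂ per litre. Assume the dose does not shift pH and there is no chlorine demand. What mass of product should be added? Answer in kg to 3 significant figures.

Volume: 466 m³ = 466,000 L.
[OCl⁻]/[HOCl] = 10^(pH − pKa) = 10^(7.02 − 7.41) = 0.4074; fraction as HOCl = 1/(1 + 0.4074) = 0.7105.
Free chlorine required for 2.83 ppm HOCl: 2.83 / 0.7105 = 3.983 ppm.
FC to add: 3.983 − 0.7 = 3.283 mg/L as Cl₂.
Cl₂ equivalent: 3.283 mg/L × 466,000 L = 1530 g.
Product at 56.3% available Cl: 1530 / 0.563 = 2717 g.

2.72 kg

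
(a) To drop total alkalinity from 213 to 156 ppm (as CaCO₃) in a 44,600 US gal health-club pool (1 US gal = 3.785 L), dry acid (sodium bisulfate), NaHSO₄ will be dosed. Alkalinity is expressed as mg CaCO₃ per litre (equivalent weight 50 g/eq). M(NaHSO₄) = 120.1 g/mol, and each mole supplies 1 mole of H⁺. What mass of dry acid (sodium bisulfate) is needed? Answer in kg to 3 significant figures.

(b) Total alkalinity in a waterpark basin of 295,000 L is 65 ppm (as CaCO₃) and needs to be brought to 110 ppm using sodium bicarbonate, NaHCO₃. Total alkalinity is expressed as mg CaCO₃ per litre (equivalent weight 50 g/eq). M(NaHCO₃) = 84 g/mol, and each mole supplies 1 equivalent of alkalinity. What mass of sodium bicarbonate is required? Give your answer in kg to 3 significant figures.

(a) 23.1 kg; (b) 22.3 kg

(a) Volume: 44,600 US gal × 3.785 L/gal = 168,811 L.
(a) Alkalinity to neutralize: (213 − 156) = 57 mg/L as CaCO₃ × 168,811 L = 9622 g as CaCO₃.
(a) Equivalents of H⁺ required: 9622 ÷ 50 g/eq = 192.4 eq = 192.4 mol NaHSO₄.
(a) Mass of NaHSO₄: 192.4 × 120.1 = 23,110 g.

(b) Alkalinity to add: (110 − 65) = 45 mg/L as CaCO₃ × 295,000 L = 13,280 g as CaCO₃.
(b) Equivalents: 13,280 g ÷ 50 g/eq = 265.5 eq.
(b) NaHCO₃ supplies 1 eq per mole → 265.5 mol.
(b) Mass: 265.5 mol × 84 g/mol = 22,300 g.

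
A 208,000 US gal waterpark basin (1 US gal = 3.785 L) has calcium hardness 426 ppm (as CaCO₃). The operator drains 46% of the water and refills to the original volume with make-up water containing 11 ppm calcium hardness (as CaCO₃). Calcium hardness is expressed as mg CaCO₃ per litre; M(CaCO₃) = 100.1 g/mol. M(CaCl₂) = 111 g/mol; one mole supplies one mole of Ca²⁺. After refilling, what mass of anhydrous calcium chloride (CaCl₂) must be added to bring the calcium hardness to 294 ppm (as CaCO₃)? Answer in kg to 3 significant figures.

Volume: 208,000 US gal × 3.785 L/gal = 787,280 L.
After draining 46% and refilling: 426 × 0.54 + 11 × 0.46 = 235.1 ppm.
Deficit to target: 294 − 235.1 = 58.9 mg/L.
As CaCO₃: 58.9 mg/L × 787,280 L = 46,370 g; ÷ 100.1 = 463.2 mol Ca²⁺.
Mass: 463.2 × 111 = 51,420 g.

51.4 kg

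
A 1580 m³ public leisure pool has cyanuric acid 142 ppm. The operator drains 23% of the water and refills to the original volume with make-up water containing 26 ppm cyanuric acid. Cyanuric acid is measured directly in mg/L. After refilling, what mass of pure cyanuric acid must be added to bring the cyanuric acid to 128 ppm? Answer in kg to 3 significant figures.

20.0 kg

Volume: 1580 m³ = 1,580,000 L.
After draining 23% and refilling: 142 × 0.77 + 26 × 0.23 = 115.32 ppm.
Deficit to target: 128 − 115.32 = 12.68 mg/L.
Mass: 12.68 mg/L × 1,580,000 L = 20,030 g cyanuric acid.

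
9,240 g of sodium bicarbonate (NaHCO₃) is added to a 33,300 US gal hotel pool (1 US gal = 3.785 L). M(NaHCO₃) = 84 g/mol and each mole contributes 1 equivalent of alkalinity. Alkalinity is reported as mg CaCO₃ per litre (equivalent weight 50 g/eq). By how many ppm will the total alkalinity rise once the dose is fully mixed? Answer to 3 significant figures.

43.6 ppm

Volume: 33,300 US gal × 3.785 L/gal = 126,040 L.
Moles of NaHCO₃: 9,240 g ÷ 84 g/mol = 110 mol → 110 eq of alkalinity.
As CaCO₃: 110 eq × 50 g/eq = 5500 g.
Rise: 5500 g / 126,040 L × 1000 = 43.64 mg/L.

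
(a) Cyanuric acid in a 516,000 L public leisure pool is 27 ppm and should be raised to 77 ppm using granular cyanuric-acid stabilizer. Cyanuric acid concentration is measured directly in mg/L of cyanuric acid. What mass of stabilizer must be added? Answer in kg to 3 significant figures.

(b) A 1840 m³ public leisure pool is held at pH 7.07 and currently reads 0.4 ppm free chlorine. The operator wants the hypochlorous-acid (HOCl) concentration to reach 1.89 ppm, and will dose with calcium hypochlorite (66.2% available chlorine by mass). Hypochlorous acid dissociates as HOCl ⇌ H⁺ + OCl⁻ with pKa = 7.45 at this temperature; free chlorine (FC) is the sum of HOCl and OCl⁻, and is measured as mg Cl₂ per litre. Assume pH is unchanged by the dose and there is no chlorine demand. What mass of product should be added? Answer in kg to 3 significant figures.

(a) 25.8 kg; (b) 6.33 kg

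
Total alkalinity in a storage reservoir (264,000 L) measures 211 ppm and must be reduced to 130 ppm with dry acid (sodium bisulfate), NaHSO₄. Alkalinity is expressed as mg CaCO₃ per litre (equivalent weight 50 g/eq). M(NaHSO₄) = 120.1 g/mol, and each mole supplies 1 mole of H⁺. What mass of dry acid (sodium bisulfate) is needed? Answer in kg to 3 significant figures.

Alkalinity to neutralize: (211 − 130) = 81 mg/L as CaCO₃ × 264,000 L = 21,380 g as CaCO₃.
Equivalents of H⁺ required: 21,380 ÷ 50 g/eq = 427.7 eq = 427.7 mol NaHSO₄.
Mass of NaHSO₄: 427.7 × 120.1 = 51,360 g.

51.4 kg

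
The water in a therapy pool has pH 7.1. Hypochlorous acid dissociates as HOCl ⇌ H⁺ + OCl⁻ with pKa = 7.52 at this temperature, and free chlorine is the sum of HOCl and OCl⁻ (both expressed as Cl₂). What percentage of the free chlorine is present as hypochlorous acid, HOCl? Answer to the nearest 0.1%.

[OCl⁻]/[HOCl] = 10^(pH − pKa) = 10^(7.1 − 7.52) = 10^-0.42 = 0.3802.
Fraction as HOCl = 1 / (1 + 0.3802) = 0.7245.

72.5%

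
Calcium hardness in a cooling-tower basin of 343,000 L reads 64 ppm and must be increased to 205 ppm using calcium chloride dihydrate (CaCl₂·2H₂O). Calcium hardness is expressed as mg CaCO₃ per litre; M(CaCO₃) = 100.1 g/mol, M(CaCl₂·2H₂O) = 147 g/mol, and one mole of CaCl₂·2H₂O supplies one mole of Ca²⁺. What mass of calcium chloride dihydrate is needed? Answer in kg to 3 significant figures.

71.0 kg

Hardness to add: (205 − 64) = 141 mg/L as CaCO₃ × 343,000 L = 48,360 g as CaCO₃.
Moles of Ca²⁺ (1 mol Ca²⁺ ≡ 1 mol CaCO₃): 48,360 / 100.1 g/mol = 483.1 mol.
Mass of CaCl₂·2H₂O: 483.1 × 147 = 71,020 g.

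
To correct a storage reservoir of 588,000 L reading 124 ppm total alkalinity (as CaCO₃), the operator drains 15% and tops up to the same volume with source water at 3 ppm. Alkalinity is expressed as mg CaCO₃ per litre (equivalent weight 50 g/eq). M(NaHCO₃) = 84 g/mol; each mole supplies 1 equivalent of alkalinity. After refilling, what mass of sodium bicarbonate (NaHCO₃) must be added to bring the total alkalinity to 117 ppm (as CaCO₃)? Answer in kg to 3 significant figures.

11.0 kg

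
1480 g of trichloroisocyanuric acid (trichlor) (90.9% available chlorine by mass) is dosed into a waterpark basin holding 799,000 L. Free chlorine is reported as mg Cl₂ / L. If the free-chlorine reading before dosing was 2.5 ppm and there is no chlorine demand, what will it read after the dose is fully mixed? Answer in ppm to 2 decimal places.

Available chlorine delivered: 1480 g × 0.909 = 1345 g as Cl₂.
Concentration rise: 1345 g / 799,000 L = 1.684 mg/L = 1.68 ppm.
Final FC: 2.5 + 1.68 = 4.18 ppm.

4.18 ppm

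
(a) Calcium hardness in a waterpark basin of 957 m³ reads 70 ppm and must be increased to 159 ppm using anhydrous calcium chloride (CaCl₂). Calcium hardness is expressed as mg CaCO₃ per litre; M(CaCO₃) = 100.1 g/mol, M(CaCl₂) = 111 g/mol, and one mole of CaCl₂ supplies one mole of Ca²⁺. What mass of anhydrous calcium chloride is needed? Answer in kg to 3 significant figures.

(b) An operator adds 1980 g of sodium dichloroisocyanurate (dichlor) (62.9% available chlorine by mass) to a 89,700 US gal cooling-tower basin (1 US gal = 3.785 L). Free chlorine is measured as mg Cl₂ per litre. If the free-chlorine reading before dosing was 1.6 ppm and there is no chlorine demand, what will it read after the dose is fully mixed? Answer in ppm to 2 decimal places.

(a) Volume: 957 m³ = 957,000 L.
(a) Hardness to add: (159 − 70) = 89 mg/L as CaCO₃ × 957,000 L = 85,170 g as CaCO₃.
(a) Moles of Ca²⁺ (1 mol Ca²⁺ ≡ 1 mol CaCO₃): 85,170 / 100.1 g/mol = 850.9 mol.
(a) Mass of CaCl₂: 850.9 × 111 = 94,450 g.

(b) Volume: 89,700 US gal × 3.785 L/gal = 339,514 L.
(b) Available chlorine delivered: 1980 g × 0.629 = 1245 g as Cl₂.
(b) Concentration rise: 1245 g / 339,514 L = 3.668 mg/L = 3.67 ppm.
(b) Final FC: 1.6 + 3.67 = 5.27 ppm.

(a) 94.4 kg; (b) 5.27 ppm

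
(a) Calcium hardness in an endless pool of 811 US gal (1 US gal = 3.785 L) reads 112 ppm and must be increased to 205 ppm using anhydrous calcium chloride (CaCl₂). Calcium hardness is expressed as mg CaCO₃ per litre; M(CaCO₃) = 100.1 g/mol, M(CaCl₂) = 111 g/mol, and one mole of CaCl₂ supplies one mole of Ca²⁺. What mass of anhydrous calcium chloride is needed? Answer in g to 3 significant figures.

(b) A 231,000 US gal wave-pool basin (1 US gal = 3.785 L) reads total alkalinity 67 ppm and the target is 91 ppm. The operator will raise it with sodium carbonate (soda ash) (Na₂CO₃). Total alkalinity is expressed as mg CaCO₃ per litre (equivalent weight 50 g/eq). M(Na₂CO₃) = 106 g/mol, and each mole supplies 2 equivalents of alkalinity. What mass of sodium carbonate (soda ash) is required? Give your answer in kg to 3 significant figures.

(a) 317 g; (b) 22.2 kg

(a) Volume: 811 US gal × 3.785 L/gal = 3,070 L.
(a) Hardness to add: (205 − 112) = 93 mg/L as CaCO₃ × 3,070 L = 285.5 g as CaCO₃.
(a) Moles of Ca²⁺ (1 mol Ca²⁺ ≡ 1 mol CaCO₃): 285.5 / 100.1 g/mol = 2.852 mol.
(a) Mass of CaCl₂: 2.852 × 111 = 316.6 g.

(b) Volume: 231,000 US gal × 3.785 L/gal = 874,335 L.
(b) Alkalinity to add: (91 − 67) = 24 mg/L as CaCO₃ × 874,335 L = 20,980 g as CaCO₃.
(b) Equivalents: 20,980 g ÷ 50 g/eq = 419.7 eq.
(b) Each mole of Na₂CO₃ supplies 2 eq, so 419.7 / 2 = 209.8 mol.
(b) Mass: 209.8 mol × 106 g/mol = 22,240 g.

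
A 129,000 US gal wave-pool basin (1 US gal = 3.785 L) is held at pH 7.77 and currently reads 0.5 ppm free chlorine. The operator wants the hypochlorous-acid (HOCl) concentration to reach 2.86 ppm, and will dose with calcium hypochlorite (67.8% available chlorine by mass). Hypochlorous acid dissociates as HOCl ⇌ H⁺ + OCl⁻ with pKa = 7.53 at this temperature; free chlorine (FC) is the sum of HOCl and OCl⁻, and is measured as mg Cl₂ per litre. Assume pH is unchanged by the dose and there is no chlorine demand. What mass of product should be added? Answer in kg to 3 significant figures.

5.28 kg

Volume: 129,000 US gal × 3.785 L/gal = 488,265 L.
[OCl⁻]/[HOCl] = 10^(pH − pKa) = 10^(7.77 − 7.53) = 1.738; fraction as HOCl = 1/(1 + 1.738) = 0.3653.
Free chlorine required for 2.86 ppm HOCl: 2.86 / 0.3653 = 7.83 ppm.
FC to add: 7.83 − 0.5 = 7.33 mg/L as Cl₂.
Cl₂ equivalent: 7.33 mg/L × 488,265 L = 3579 g.
Product at 67.8% available Cl: 3579 / 0.678 = 5279 g.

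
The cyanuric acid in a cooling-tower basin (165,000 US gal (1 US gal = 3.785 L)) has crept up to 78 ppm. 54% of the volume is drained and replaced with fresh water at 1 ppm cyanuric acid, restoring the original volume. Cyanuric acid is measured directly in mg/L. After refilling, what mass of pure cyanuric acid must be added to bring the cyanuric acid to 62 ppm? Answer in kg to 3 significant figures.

16.0 kg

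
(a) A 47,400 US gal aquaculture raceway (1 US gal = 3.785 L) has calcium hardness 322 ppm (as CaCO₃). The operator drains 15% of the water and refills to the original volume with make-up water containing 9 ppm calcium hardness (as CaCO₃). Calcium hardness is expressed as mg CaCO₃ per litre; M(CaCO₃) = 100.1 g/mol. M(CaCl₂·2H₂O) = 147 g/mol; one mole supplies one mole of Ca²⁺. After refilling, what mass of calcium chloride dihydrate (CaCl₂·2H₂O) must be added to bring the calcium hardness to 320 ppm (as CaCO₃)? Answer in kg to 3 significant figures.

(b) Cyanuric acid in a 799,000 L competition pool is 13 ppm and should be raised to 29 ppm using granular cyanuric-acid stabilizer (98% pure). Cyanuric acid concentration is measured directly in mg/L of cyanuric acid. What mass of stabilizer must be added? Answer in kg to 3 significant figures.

(a) Volume: 47,400 US gal × 3.785 L/gal = 179,409 L.
(a) After draining 15% and refilling: 322 × 0.85 + 9 × 0.15 = 275.05 ppm.
(a) Deficit to target: 320 − 275.05 = 44.95 mg/L.
(a) As CaCO₃: 44.95 mg/L × 179,409 L = 8064 g; ÷ 100.1 = 80.56 mol Ca²⁺.
(a) Mass: 80.56 × 147 = 11,840 g.

(b) CYA to add: (29 − 13) = 16 mg/L × 799,000 L = 12,780 g cyanuric acid.
(b) At 98% purity: 12,780 / 0.98 = 13,040 g product.

(a) 11.8 kg; (b) 13.0 kg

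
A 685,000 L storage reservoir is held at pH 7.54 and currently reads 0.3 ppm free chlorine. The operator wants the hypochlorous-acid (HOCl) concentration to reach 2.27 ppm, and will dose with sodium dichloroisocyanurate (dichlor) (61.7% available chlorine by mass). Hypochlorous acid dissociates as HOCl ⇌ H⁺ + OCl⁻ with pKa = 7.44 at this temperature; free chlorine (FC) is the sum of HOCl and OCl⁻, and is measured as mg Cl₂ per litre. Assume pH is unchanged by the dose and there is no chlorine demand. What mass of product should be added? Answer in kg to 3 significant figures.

5.36 kg

[OCl⁻]/[HOCl] = 10^(pH − pKa) = 10^(7.54 − 7.44) = 1.259; fraction as HOCl = 1/(1 + 1.259) = 0.4427.
Free chlorine required for 2.27 ppm HOCl: 2.27 / 0.4427 = 5.128 ppm.
FC to add: 5.128 − 0.3 = 4.828 mg/L as Cl₂.
Cl₂ equivalent: 4.828 mg/L × 685,000 L = 3307 g.
Product at 61.7% available Cl: 3307 / 0.617 = 5360 g.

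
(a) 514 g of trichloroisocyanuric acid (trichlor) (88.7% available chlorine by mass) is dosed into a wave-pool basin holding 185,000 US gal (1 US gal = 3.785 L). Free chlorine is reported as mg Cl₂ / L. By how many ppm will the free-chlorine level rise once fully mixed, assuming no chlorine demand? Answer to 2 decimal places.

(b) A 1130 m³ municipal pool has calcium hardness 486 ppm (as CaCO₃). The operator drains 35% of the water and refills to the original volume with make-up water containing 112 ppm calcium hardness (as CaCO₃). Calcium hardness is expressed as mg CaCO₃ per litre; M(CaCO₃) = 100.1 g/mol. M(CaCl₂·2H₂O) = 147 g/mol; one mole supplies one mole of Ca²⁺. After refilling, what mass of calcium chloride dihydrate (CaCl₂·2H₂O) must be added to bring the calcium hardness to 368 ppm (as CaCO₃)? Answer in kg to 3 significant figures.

(a) Volume: 185,000 US gal × 3.785 L/gal = 700,225 L.
(a) Available chlorine delivered: 514 g × 0.887 = 455.9 g as Cl₂.
(a) Concentration rise: 455.9 g / 700,225 L = 0.6511 mg/L = 0.65 ppm.

(b) Volume: 1130 m³ = 1,130,000 L.
(b) After draining 35% and refilling: 486 × 0.65 + 112 × 0.35 = 355.1 ppm.
(b) Deficit to target: 368 − 355.1 = 12.9 mg/L.
(b) As CaCO₃: 12.9 mg/L × 1,130,000 L = 14,580 g; ÷ 100.1 = 145.6 mol Ca²⁺.
(b) Mass: 145.6 × 147 = 21,410 g.

(a) 0.65 ppm; (b) 21.4 kg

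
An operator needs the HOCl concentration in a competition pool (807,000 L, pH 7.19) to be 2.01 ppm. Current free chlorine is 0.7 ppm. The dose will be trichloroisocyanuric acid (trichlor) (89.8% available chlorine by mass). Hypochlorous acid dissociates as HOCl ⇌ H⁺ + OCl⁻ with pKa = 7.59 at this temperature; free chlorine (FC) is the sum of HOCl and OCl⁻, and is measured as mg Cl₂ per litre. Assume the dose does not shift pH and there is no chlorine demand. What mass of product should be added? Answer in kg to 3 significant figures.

1.90 kg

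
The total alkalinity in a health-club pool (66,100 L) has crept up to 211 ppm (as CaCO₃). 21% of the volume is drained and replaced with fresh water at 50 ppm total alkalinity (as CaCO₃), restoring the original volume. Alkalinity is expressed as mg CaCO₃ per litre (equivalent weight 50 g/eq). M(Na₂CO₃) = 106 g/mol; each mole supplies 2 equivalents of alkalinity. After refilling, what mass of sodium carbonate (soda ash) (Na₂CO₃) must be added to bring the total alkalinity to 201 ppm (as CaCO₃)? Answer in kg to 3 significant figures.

After draining 21% and refilling: 211 × 0.79 + 50 × 0.21 = 177.19 ppm.
Deficit to target: 201 − 177.19 = 23.81 mg/L.
As CaCO₃: 23.81 mg/L × 66,100 L = 1574 g; ÷ 50 g/eq ÷ 2 = 15.74 mol Na₂CO₃.
Mass: 15.74 × 106 = 1668 g.

1.67 kg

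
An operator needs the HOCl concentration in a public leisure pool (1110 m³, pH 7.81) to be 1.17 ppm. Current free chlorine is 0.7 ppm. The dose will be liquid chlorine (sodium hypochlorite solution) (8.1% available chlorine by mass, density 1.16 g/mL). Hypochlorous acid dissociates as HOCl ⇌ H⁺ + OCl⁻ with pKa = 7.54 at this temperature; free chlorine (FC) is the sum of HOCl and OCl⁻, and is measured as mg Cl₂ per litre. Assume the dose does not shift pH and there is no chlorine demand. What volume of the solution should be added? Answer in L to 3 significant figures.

31.3 L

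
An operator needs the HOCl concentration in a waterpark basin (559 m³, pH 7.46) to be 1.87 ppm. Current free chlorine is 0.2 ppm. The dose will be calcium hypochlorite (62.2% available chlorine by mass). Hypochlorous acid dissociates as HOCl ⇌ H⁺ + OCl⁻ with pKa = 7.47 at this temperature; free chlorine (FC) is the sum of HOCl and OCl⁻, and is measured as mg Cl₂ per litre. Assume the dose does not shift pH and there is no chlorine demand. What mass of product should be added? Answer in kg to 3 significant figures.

Volume: 559 m³ = 559,000 L.
[OCl⁻]/[HOCl] = 10^(pH − pKa) = 10^(7.46 − 7.47) = 0.9772; fraction as HOCl = 1/(1 + 0.9772) = 0.5058.
Free chlorine required for 1.87 ppm HOCl: 1.87 / 0.5058 = 3.697 ppm.
FC to add: 3.697 − 0.2 = 3.497 mg/L as Cl₂.
Cl₂ equivalent: 3.497 mg/L × 559,000 L = 1955 g.
Product at 62.2% available Cl: 1955 / 0.622 = 3143 g.

3.14 kg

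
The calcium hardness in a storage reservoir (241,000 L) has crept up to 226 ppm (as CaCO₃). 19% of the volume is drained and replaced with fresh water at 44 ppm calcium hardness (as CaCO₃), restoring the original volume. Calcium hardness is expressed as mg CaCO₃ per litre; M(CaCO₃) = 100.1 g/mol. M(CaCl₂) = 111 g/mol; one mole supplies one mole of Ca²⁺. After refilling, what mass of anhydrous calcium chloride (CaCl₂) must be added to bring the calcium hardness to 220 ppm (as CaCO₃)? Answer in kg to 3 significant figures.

After draining 19% and refilling: 226 × 0.81 + 44 × 0.19 = 191.42 ppm.
Deficit to target: 220 − 191.42 = 28.58 mg/L.
As CaCO₃: 28.58 mg/L × 241,000 L = 6888 g; ÷ 100.1 = 68.81 mol Ca²⁺.
Mass: 68.81 × 111 = 7638 g.

7.64 kg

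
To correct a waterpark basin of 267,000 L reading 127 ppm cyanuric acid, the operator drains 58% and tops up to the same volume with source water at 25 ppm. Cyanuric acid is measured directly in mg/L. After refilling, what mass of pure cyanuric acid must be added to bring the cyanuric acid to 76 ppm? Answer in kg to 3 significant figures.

After draining 58% and refilling: 127 × 0.42 + 25 × 0.58 = 67.84 ppm.
Deficit to target: 76 − 67.84 = 8.16 mg/L.
Mass: 8.16 mg/L × 267,000 L = 2179 g cyanuric acid.

2.18 kg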